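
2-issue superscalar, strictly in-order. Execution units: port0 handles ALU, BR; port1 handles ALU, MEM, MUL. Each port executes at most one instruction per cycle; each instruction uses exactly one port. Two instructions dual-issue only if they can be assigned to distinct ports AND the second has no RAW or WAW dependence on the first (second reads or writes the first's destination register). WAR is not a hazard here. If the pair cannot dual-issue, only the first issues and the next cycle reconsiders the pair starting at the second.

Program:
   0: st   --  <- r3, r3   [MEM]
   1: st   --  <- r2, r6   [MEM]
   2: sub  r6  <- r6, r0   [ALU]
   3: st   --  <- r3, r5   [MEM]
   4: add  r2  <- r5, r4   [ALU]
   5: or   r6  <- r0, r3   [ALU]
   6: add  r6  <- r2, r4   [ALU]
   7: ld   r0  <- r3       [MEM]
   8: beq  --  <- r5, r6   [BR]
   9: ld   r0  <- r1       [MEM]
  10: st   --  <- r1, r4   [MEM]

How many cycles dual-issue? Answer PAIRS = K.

PAIRS = 4

[0] i0  st  -- no-port MEM/MEM
[1] i1&i2  st+sub  -- 2-wide
[2] i3&i4  st+add  -- 2-wide
[3] i5  or  -- WAW r6
[4] i6&i7  add+ld  -- 2-wide
[5] i8&i9  beq+ld  -- 2-wide
[6] i10  st  -- tail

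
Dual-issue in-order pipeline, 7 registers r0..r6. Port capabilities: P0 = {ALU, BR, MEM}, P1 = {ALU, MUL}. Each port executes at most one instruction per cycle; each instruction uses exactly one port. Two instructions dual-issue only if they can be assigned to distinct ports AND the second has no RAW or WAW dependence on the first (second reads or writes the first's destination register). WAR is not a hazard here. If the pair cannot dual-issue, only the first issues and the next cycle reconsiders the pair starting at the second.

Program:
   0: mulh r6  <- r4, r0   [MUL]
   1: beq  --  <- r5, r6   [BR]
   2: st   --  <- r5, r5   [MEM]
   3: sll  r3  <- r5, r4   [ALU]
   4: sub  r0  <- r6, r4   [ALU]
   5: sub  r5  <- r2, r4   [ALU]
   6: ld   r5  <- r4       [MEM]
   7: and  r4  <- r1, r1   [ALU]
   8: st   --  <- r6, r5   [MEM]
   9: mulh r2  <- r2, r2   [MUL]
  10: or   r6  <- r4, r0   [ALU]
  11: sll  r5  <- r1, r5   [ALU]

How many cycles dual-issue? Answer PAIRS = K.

PAIRS = 5

c0: i0 mulh.MUL  RAW r6
c1: i1 beq.BR  no-port BR/MEM
c2: i2+i3 st.MEM;sll.ALU  dual
c3: i4+i5 sub.ALU;sub.ALU  dual
c4: i6+i7 ld.MEM;and.ALU  dual
c5: i8+i9 st.MEM;mulh.MUL  dual
c6: i10+i11 or.ALU;sll.ALU  dual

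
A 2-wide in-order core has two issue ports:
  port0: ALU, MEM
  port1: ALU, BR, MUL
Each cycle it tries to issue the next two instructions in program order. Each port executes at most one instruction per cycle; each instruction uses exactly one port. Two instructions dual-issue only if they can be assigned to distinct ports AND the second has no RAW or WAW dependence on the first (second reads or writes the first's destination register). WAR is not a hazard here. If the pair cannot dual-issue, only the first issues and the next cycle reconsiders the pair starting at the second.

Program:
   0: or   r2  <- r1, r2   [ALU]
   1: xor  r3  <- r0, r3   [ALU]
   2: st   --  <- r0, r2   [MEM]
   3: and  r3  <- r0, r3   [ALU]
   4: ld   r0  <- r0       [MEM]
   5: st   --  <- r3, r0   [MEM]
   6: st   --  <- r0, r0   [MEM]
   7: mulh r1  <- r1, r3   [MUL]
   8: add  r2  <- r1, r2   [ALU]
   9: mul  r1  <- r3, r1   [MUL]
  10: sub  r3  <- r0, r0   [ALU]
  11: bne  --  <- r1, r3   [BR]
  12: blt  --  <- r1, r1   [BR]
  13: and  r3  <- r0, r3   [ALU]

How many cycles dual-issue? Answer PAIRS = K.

PAIRS = 5

#0 head=0: or/xor i0/i1 pair
#1 head=2: st/and i2/i3 pair
#2 head=4: ld i4 no-port MEM/MEM
#3 head=5: st i5 no-port MEM/MEM
#4 head=6: st/mulh i6/i7 pair
#5 head=8: add/mul i8/i9 pair
#6 head=10: sub i10 RAW r3
#7 head=11: bne i11 no-port BR/BR
#8 head=12: blt/and i12/i13 pair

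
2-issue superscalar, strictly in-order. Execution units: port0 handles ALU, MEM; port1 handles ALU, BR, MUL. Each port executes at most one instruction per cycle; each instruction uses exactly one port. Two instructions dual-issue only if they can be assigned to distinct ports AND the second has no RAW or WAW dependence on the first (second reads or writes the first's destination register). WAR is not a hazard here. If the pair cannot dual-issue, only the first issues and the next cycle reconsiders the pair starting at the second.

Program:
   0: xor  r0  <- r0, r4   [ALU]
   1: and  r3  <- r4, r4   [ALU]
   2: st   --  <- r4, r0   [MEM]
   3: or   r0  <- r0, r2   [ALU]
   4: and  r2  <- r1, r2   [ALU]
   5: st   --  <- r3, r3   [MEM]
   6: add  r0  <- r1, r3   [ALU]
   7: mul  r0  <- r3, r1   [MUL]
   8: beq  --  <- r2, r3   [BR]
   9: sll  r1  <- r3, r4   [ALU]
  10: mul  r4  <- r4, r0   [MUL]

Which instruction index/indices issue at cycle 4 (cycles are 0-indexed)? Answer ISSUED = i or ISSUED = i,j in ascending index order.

t=0 i0/i1:xor/and ; 2-wide
t=1 i2/i3:st/or ; 2-wide
t=2 i4/i5:and/st ; 2-wide
t=3 i6:add ; WAW r0
t=4 i7:mul ; no-port MUL/BR
t=5 i8/i9:beq/sll ; 2-wide
t=6 i10:mul ; tail

ISSUED = 7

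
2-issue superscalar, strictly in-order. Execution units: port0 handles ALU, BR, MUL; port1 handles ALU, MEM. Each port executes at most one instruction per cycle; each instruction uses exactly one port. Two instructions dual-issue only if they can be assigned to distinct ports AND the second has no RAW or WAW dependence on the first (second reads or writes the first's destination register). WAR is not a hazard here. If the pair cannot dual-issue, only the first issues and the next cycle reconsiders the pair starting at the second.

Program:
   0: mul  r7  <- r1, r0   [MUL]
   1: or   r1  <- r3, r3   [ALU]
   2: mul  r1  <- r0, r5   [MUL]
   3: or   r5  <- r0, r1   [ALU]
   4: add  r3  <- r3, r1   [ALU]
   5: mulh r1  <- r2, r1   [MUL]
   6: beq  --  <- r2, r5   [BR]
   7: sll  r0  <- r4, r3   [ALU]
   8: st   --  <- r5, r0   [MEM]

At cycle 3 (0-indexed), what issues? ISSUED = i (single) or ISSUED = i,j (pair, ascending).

ISSUED = 5

[0] i0,i1  mul;or  -- pair
[1] i2  mul  -- RAW r1
[2] i3,i4  or;add  -- pair
[3] i5  mulh  -- no-port MUL/BR
[4] i6,i7  beq;sll  -- pair
[5] i8  st  -- tail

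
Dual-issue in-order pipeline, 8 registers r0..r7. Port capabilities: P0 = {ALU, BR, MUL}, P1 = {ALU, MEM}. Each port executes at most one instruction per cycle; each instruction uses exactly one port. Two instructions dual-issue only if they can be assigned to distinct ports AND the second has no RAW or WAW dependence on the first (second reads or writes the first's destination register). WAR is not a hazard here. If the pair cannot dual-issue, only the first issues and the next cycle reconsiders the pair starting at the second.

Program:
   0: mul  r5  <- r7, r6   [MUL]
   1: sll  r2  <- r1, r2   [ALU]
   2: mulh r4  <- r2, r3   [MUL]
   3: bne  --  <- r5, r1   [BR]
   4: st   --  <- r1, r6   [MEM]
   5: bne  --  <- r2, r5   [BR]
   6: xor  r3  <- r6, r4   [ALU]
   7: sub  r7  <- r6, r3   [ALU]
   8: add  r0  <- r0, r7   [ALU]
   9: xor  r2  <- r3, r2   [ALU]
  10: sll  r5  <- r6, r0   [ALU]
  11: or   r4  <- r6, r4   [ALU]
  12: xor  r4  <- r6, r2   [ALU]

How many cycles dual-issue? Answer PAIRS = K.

t=0 i0+i1:mul;sll ; dual
t=1 i2:mulh ; no-port MUL/BR
t=2 i3+i4:bne;st ; dual
t=3 i5+i6:bne;xor ; dual
t=4 i7:sub ; RAW r7
t=5 i8+i9:add;xor ; dual
t=6 i10+i11:sll;or ; dual
t=7 i12:xor ; tail

PAIRS = 5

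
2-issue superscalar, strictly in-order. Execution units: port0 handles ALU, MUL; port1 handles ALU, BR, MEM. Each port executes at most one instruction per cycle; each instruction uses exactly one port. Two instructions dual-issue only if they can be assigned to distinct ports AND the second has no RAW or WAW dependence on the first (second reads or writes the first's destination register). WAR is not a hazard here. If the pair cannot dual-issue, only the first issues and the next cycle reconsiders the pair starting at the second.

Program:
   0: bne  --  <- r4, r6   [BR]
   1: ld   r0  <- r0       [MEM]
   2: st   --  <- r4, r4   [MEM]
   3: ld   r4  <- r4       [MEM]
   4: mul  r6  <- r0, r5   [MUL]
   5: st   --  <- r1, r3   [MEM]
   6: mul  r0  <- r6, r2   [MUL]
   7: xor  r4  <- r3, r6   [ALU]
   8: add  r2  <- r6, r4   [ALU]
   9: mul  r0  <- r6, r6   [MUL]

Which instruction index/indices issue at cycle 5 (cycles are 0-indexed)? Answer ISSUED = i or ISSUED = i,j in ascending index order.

ISSUED = 7

  cy0 -> i0 (bne) no-port BR/MEM
  cy1 -> i1 (ld) no-port MEM/MEM
  cy2 -> i2 (st) no-port MEM/MEM
  cy3 -> i3/i4 (ld;mul) dual
  cy4 -> i5/i6 (st;mul) dual
  cy5 -> i7 (xor) RAW r4
  cy6 -> i8/i9 (add;mul) dual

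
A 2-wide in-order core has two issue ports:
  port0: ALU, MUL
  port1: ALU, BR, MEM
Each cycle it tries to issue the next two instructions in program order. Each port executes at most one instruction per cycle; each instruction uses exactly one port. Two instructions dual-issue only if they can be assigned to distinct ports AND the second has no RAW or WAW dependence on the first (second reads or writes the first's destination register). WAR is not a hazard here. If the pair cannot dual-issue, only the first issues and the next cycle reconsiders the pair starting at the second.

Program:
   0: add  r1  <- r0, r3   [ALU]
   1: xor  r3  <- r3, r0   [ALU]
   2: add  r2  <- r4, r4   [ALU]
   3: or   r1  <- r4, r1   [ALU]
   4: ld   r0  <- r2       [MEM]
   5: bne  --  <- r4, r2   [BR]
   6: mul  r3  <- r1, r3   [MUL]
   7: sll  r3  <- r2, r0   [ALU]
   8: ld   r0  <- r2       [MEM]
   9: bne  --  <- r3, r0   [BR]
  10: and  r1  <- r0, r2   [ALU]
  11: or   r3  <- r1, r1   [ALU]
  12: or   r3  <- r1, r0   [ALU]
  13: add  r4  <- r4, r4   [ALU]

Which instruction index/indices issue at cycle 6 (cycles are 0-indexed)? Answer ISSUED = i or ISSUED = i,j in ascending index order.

0. add.ALU xor.ALU @i0&i1  | 2-wide
1. add.ALU or.ALU @i2&i3  | 2-wide
2. ld.MEM @i4  | no-port MEM/BR
3. bne.BR mul.MUL @i5&i6  | 2-wide
4. sll.ALU ld.MEM @i7&i8  | 2-wide
5. bne.BR and.ALU @i9&i10  | 2-wide
6. or.ALU @i11  | WAW r3
7. or.ALU add.ALU @i12&i13  | 2-wide

ISSUED = 11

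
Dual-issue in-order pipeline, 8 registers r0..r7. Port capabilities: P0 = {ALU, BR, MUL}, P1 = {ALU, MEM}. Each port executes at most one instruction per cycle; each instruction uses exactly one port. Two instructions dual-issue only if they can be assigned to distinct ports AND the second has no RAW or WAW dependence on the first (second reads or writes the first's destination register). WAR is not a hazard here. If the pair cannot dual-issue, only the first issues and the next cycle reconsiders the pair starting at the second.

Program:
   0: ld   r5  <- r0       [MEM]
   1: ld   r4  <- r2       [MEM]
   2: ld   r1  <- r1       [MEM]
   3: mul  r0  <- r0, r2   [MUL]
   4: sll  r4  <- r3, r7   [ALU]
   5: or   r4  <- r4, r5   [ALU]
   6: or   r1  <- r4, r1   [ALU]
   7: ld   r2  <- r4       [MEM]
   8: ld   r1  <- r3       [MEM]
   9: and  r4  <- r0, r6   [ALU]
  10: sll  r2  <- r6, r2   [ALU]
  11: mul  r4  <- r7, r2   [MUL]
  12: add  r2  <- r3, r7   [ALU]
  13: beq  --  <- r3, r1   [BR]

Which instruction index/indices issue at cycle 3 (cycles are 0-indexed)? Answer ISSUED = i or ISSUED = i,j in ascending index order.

ISSUED = 4

c0: i0 ld  no-port MEM/MEM
c1: i1 ld  no-port MEM/MEM
c2: i2+i3 ld mul  pair
c3: i4 sll  RAW+WAW r4
c4: i5 or  RAW r4
c5: i6+i7 or ld  pair
c6: i8+i9 ld and  pair
c7: i10 sll  RAW r2
c8: i11+i12 mul add  pair
c9: i13 beq  tail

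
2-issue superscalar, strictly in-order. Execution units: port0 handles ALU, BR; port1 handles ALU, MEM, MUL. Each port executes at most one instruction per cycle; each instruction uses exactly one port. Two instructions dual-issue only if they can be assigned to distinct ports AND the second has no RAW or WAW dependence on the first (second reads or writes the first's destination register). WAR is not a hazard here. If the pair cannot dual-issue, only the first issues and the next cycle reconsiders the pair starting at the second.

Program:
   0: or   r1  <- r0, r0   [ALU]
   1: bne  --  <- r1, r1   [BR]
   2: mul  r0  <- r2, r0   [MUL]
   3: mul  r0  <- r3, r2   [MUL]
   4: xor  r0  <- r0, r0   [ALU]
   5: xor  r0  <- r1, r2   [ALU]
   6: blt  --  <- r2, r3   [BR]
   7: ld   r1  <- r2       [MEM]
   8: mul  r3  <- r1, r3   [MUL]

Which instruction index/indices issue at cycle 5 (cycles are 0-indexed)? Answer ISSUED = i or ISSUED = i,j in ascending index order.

c0: i0 or  RAW r1
c1: i1+i2 bne/mul  pair
c2: i3 mul  RAW+WAW r0
c3: i4 xor  WAW r0
c4: i5+i6 xor/blt  pair
c5: i7 ld  no-port MEM/MUL
c6: i8 mul  tail

ISSUED = 7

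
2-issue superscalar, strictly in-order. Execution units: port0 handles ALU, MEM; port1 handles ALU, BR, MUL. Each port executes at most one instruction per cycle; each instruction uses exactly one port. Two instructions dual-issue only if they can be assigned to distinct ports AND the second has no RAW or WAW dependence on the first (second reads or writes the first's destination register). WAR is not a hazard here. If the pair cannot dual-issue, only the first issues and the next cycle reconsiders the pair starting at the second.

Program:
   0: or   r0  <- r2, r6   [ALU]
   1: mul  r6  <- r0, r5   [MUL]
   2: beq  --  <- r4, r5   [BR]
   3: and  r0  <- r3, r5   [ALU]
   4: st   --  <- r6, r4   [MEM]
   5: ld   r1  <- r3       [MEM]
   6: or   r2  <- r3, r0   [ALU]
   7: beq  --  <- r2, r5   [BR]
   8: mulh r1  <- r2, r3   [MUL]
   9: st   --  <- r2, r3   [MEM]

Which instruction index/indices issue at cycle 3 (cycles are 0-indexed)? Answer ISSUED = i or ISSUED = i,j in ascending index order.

ISSUED = 4

#0 head=0: or.ALU i0 RAW r0
#1 head=1: mul.MUL i1 no-port MUL/BR
#2 head=2: beq.BR/and.ALU i2+i3 pair
#3 head=4: st.MEM i4 no-port MEM/MEM
#4 head=5: ld.MEM/or.ALU i5+i6 pair
#5 head=7: beq.BR i7 no-port BR/MUL
#6 head=8: mulh.MUL/st.MEM i8+i9 pair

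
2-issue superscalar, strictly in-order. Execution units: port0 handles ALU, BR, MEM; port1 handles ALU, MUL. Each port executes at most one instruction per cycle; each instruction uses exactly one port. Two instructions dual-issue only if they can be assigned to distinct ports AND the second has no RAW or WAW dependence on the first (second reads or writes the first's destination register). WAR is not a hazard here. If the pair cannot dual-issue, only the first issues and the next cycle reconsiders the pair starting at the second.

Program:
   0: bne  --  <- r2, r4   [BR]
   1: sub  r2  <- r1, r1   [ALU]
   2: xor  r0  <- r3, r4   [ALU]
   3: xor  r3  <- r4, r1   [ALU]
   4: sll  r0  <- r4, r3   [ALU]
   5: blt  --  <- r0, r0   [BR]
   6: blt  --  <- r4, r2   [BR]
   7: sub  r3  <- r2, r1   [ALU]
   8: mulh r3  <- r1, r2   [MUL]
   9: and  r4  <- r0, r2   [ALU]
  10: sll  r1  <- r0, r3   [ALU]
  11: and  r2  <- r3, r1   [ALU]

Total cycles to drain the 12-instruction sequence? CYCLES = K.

c0: i0+i1 bne.BR+sub.ALU  dual
c1: i2+i3 xor.ALU+xor.ALU  dual
c2: i4 sll.ALU  RAW r0
c3: i5 blt.BR  no-port BR/BR
c4: i6+i7 blt.BR+sub.ALU  dual
c5: i8+i9 mulh.MUL+and.ALU  dual
c6: i10 sll.ALU  RAW r1
c7: i11 and.ALU  tail

CYCLES = 8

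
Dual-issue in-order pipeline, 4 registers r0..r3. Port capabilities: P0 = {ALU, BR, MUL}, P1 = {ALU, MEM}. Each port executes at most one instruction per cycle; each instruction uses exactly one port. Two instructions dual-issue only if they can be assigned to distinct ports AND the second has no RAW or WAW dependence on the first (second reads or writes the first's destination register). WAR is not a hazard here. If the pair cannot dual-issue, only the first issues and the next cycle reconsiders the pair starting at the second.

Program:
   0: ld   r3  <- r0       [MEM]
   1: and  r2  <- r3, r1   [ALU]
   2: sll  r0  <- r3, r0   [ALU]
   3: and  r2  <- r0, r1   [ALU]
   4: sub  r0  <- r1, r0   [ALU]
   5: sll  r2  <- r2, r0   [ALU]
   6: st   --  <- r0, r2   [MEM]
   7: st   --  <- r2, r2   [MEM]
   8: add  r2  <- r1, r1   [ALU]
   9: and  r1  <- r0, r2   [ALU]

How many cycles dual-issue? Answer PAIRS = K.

c0: i0 ld.MEM  RAW r3
c1: i1+i2 and.ALU sll.ALU  pair
c2: i3+i4 and.ALU sub.ALU  pair
c3: i5 sll.ALU  RAW r2
c4: i6 st.MEM  no-port MEM/MEM
c5: i7+i8 st.MEM add.ALU  pair
c6: i9 and.ALU  tail

PAIRS = 3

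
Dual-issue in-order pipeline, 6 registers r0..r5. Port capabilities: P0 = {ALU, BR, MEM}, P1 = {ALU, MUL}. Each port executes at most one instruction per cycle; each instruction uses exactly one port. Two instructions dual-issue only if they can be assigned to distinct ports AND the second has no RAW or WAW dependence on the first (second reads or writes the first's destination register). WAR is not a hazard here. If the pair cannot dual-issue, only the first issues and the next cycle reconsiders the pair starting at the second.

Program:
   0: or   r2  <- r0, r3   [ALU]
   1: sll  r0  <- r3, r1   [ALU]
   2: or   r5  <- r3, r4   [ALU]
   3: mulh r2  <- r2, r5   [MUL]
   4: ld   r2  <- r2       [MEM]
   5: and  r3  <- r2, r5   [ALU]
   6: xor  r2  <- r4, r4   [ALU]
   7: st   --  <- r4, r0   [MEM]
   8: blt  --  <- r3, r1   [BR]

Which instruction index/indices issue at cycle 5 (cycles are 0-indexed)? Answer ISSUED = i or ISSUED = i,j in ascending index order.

ISSUED = 7

  cy0 -> i0&i1 (or.ALU/sll.ALU) 2-wide
  cy1 -> i2 (or.ALU) RAW r5
  cy2 -> i3 (mulh.MUL) RAW+WAW r2
  cy3 -> i4 (ld.MEM) RAW r2
  cy4 -> i5&i6 (and.ALU/xor.ALU) 2-wide
  cy5 -> i7 (st.MEM) no-port MEM/BR
  cy6 -> i8 (blt.BR) tail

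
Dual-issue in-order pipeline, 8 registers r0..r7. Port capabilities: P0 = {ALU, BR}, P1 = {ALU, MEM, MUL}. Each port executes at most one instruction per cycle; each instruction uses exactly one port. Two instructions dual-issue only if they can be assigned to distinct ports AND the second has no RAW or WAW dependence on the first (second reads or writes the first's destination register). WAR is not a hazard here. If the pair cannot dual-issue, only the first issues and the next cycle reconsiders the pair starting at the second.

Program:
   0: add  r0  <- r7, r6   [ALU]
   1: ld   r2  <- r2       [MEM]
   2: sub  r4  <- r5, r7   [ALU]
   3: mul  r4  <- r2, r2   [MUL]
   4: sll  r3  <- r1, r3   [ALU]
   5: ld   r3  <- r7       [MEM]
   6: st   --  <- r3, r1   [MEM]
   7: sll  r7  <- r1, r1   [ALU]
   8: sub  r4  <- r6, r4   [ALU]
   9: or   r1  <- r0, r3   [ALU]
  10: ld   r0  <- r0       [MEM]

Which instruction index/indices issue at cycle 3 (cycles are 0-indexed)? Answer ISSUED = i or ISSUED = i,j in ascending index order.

[0] i0+i1  add.ALU ld.MEM  -- 2-wide
[1] i2  sub.ALU  -- WAW r4
[2] i3+i4  mul.MUL sll.ALU  -- 2-wide
[3] i5  ld.MEM  -- no-port MEM/MEM
[4] i6+i7  st.MEM sll.ALU  -- 2-wide
[5] i8+i9  sub.ALU or.ALU  -- 2-wide
[6] i10  ld.MEM  -- tail

ISSUED = 5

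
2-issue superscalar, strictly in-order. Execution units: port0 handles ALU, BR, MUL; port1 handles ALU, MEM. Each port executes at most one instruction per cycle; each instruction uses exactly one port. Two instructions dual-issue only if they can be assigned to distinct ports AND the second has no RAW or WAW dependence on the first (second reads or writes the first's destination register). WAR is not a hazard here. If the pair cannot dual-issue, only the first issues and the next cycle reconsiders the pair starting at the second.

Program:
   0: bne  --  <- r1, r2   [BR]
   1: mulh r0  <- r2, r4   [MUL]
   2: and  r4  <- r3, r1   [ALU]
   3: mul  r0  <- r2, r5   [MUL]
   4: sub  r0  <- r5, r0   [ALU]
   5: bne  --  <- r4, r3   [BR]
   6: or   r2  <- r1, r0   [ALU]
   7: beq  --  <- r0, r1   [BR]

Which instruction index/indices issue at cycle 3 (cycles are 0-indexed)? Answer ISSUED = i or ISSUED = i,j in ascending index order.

ISSUED = 4,5

0. bne @i0  | no-port BR/MUL
1. mulh+and @i1+i2  | pair
2. mul @i3  | RAW+WAW r0
3. sub+bne @i4+i5  | pair
4. or+beq @i6+i7  | pair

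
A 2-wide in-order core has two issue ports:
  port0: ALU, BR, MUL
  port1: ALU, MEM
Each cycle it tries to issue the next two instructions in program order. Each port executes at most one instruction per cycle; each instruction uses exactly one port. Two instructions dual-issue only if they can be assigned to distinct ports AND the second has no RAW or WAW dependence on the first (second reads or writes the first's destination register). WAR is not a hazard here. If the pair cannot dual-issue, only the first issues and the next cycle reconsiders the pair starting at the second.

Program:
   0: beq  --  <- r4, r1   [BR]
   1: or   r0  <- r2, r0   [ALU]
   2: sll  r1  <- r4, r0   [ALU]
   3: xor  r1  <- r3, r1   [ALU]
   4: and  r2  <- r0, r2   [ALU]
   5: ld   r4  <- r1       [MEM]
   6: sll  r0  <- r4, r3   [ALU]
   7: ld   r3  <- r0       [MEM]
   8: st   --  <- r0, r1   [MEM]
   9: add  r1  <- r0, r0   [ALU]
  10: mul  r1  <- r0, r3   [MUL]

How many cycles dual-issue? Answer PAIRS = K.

PAIRS = 3

  cy0 -> i0+i1 (beq.BR+or.ALU) dual
  cy1 -> i2 (sll.ALU) RAW+WAW r1
  cy2 -> i3+i4 (xor.ALU+and.ALU) dual
  cy3 -> i5 (ld.MEM) RAW r4
  cy4 -> i6 (sll.ALU) RAW r0
  cy5 -> i7 (ld.MEM) no-port MEM/MEM
  cy6 -> i8+i9 (st.MEM+add.ALU) dual
  cy7 -> i10 (mul.MUL) tail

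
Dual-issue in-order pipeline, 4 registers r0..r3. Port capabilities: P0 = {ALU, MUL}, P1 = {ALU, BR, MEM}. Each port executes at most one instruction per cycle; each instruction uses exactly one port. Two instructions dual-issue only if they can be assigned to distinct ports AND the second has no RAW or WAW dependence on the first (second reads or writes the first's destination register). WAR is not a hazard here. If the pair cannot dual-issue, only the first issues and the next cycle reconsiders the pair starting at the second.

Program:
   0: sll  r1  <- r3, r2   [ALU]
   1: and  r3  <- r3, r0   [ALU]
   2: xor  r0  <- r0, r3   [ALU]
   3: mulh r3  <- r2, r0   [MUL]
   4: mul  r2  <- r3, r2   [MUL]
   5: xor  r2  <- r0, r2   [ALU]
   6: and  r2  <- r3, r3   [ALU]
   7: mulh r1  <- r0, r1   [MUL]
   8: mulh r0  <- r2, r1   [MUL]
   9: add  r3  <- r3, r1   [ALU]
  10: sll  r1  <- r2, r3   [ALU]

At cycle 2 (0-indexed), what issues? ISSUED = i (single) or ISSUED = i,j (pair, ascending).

c0: i0,i1 sll.ALU+and.ALU  dual
c1: i2 xor.ALU  RAW r0
c2: i3 mulh.MUL  no-port MUL/MUL
c3: i4 mul.MUL  RAW+WAW r2
c4: i5 xor.ALU  WAW r2
c5: i6,i7 and.ALU+mulh.MUL  dual
c6: i8,i9 mulh.MUL+add.ALU  dual
c7: i10 sll.ALU  tail

ISSUED = 3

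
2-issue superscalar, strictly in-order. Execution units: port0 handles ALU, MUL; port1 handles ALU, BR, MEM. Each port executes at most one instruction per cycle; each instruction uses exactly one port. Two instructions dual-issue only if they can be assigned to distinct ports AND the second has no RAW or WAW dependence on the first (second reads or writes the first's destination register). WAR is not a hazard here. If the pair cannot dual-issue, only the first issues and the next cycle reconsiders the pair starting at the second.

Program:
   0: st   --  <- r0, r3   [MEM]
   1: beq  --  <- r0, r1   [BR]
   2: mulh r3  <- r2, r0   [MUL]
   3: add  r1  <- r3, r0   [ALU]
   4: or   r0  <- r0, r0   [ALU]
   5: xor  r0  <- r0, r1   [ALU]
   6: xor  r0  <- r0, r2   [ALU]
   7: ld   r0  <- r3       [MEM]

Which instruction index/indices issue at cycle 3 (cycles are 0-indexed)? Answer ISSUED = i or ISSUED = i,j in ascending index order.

  cy0 -> i0 (st.MEM) no-port MEM/BR
  cy1 -> i1&i2 (beq.BR/mulh.MUL) dual
  cy2 -> i3&i4 (add.ALU/or.ALU) dual
  cy3 -> i5 (xor.ALU) RAW+WAW r0
  cy4 -> i6 (xor.ALU) WAW r0
  cy5 -> i7 (ld.MEM) tail

ISSUED = 5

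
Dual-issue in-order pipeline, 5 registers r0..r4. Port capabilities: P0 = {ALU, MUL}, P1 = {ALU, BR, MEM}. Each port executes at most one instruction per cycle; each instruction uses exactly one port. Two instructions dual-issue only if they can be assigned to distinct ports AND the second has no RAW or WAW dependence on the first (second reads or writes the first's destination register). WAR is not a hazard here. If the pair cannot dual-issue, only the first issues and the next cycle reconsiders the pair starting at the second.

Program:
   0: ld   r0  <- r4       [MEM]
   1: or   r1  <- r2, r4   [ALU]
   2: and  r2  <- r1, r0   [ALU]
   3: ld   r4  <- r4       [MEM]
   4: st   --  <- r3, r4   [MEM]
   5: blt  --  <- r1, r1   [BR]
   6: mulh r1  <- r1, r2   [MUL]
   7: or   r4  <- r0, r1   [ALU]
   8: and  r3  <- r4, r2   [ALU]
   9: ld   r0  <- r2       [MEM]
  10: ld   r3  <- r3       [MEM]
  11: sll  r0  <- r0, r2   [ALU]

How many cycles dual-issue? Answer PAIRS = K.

t=0 i0+i1:ld.MEM;or.ALU ; dual
t=1 i2+i3:and.ALU;ld.MEM ; dual
t=2 i4:st.MEM ; no-port MEM/BR
t=3 i5+i6:blt.BR;mulh.MUL ; dual
t=4 i7:or.ALU ; RAW r4
t=5 i8+i9:and.ALU;ld.MEM ; dual
t=6 i10+i11:ld.MEM;sll.ALU ; dual

PAIRS = 5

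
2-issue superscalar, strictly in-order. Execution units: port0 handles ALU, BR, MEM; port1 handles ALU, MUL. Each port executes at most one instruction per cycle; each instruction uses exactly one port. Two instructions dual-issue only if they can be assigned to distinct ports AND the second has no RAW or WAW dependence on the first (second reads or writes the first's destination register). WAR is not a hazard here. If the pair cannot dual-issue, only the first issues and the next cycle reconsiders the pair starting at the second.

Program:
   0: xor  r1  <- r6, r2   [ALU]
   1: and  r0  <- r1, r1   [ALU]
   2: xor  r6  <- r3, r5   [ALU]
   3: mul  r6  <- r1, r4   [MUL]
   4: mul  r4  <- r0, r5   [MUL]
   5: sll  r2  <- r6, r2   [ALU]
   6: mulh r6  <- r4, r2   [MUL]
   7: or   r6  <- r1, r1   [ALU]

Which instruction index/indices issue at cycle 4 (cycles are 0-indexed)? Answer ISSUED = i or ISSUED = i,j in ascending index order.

ISSUED = 6

t=0 i0:xor ; RAW r1
t=1 i1/i2:and/xor ; pair
t=2 i3:mul ; no-port MUL/MUL
t=3 i4/i5:mul/sll ; pair
t=4 i6:mulh ; WAW r6
t=5 i7:or ; tail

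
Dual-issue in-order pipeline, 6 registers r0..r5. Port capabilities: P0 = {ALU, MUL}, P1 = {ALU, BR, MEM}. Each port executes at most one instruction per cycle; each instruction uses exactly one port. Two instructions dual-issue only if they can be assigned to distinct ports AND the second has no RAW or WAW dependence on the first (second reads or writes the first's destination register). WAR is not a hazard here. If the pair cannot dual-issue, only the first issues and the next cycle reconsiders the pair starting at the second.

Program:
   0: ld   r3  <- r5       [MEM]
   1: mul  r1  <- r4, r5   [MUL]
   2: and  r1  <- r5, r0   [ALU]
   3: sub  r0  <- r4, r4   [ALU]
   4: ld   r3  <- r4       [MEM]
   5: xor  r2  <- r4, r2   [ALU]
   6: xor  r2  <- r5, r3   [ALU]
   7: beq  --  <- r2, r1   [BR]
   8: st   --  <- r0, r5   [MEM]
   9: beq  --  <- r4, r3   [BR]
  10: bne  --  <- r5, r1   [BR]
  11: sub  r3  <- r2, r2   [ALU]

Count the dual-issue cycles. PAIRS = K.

PAIRS = 4

0. ld.MEM+mul.MUL @i0/i1  | 2-wide
1. and.ALU+sub.ALU @i2/i3  | 2-wide
2. ld.MEM+xor.ALU @i4/i5  | 2-wide
3. xor.ALU @i6  | RAW r2
4. beq.BR @i7  | no-port BR/MEM
5. st.MEM @i8  | no-port MEM/BR
6. beq.BR @i9  | no-port BR/BR
7. bne.BR+sub.ALU @i10/i11  | 2-wide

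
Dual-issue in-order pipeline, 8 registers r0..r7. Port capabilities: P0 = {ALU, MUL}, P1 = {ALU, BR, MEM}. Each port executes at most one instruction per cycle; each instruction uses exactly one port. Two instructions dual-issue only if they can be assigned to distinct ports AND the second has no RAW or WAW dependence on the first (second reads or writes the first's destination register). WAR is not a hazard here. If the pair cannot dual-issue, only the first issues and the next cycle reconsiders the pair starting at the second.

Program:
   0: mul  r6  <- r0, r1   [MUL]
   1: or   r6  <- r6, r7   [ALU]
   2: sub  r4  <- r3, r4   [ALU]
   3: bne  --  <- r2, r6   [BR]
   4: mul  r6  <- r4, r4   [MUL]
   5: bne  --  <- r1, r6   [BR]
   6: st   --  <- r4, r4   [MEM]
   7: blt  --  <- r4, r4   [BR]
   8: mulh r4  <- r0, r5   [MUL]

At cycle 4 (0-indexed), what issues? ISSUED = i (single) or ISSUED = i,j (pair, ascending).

t=0 i0:mul ; RAW+WAW r6
t=1 i1&i2:or+sub ; 2-wide
t=2 i3&i4:bne+mul ; 2-wide
t=3 i5:bne ; no-port BR/MEM
t=4 i6:st ; no-port MEM/BR
t=5 i7&i8:blt+mulh ; 2-wide

ISSUED = 6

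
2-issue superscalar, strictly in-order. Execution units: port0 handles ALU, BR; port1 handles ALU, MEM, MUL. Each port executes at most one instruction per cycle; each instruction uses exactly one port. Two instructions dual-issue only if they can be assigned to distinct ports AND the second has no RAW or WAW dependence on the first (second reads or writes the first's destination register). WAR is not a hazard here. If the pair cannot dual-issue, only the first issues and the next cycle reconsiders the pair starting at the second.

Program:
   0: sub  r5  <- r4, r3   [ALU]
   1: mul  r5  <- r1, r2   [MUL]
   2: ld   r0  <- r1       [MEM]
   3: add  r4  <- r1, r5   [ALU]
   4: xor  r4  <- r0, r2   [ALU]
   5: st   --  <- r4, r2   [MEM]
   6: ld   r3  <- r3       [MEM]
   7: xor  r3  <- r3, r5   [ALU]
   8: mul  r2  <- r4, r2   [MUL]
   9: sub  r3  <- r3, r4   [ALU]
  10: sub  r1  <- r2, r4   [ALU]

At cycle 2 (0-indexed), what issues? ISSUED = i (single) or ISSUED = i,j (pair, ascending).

#0 head=0: sub i0 WAW r5
#1 head=1: mul i1 no-port MUL/MEM
#2 head=2: ld/add i2&i3 pair
#3 head=4: xor i4 RAW r4
#4 head=5: st i5 no-port MEM/MEM
#5 head=6: ld i6 RAW+WAW r3
#6 head=7: xor/mul i7&i8 pair
#7 head=9: sub/sub i9&i10 pair

ISSUED = 2,3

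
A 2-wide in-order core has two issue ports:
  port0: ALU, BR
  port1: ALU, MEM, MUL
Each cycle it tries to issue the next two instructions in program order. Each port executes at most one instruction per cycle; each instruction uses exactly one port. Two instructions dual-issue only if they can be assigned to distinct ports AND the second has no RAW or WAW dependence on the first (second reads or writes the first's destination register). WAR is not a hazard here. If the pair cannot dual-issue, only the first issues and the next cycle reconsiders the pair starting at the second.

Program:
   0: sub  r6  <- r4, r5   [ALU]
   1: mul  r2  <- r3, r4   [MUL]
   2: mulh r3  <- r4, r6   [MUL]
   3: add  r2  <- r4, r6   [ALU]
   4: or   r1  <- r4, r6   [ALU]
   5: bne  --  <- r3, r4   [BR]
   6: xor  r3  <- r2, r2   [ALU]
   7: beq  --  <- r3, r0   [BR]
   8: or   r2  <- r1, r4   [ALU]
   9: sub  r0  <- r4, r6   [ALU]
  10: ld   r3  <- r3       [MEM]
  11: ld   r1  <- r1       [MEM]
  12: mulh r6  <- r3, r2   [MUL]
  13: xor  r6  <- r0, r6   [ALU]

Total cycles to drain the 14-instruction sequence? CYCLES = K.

c0: i0&i1 sub;mul  2-wide
c1: i2&i3 mulh;add  2-wide
c2: i4&i5 or;bne  2-wide
c3: i6 xor  RAW r3
c4: i7&i8 beq;or  2-wide
c5: i9&i10 sub;ld  2-wide
c6: i11 ld  no-port MEM/MUL
c7: i12 mulh  RAW+WAW r6
c8: i13 xor  tail

CYCLES = 9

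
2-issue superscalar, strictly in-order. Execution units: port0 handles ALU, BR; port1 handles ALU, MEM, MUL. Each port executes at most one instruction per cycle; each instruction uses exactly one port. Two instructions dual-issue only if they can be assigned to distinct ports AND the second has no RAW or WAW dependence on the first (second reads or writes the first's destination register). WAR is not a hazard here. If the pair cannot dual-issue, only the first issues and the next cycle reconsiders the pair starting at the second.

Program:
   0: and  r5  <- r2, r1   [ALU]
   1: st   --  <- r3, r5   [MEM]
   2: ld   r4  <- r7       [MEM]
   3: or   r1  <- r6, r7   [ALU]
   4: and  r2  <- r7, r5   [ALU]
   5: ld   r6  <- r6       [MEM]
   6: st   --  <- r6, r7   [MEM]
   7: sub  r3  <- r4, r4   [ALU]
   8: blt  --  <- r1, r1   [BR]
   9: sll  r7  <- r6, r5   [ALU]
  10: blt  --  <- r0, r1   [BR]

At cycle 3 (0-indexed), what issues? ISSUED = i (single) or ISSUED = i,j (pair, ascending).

t=0 i0:and ; RAW r5
t=1 i1:st ; no-port MEM/MEM
t=2 i2,i3:ld/or ; pair
t=3 i4,i5:and/ld ; pair
t=4 i6,i7:st/sub ; pair
t=5 i8,i9:blt/sll ; pair
t=6 i10:blt ; tail

ISSUED = 4,5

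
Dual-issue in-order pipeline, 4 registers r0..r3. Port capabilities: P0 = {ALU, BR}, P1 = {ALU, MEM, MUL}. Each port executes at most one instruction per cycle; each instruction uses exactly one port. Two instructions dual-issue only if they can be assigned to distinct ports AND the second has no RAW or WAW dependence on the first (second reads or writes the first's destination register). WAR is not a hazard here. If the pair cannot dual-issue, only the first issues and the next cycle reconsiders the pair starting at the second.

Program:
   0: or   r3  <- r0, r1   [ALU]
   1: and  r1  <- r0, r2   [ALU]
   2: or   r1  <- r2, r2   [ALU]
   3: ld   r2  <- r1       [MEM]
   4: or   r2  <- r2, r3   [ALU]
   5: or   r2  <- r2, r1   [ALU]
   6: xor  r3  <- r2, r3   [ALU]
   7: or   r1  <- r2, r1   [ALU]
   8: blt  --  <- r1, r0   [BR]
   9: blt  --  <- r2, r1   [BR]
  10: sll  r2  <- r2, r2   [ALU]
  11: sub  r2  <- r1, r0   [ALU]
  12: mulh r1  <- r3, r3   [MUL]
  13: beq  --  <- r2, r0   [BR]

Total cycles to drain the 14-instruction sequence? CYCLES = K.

c0: i0,i1 or.ALU and.ALU  dual
c1: i2 or.ALU  RAW r1
c2: i3 ld.MEM  RAW+WAW r2
c3: i4 or.ALU  RAW+WAW r2
c4: i5 or.ALU  RAW r2
c5: i6,i7 xor.ALU or.ALU  dual
c6: i8 blt.BR  no-port BR/BR
c7: i9,i10 blt.BR sll.ALU  dual
c8: i11,i12 sub.ALU mulh.MUL  dual
c9: i13 beq.BR  tail

CYCLES = 10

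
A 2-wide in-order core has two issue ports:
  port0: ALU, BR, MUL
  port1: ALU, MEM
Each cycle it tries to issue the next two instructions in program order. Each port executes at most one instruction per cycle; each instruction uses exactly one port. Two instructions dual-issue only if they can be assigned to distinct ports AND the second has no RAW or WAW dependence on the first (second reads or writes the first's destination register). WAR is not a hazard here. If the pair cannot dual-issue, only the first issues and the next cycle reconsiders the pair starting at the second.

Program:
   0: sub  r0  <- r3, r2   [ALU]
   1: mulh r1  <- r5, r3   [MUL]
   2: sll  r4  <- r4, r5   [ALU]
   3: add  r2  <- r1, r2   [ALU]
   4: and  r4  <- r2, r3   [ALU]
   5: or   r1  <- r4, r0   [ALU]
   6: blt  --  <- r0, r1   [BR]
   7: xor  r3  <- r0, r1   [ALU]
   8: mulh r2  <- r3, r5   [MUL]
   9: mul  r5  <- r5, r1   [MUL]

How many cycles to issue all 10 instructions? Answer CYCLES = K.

#0 head=0: sub.ALU/mulh.MUL i0&i1 dual
#1 head=2: sll.ALU/add.ALU i2&i3 dual
#2 head=4: and.ALU i4 RAW r4
#3 head=5: or.ALU i5 RAW r1
#4 head=6: blt.BR/xor.ALU i6&i7 dual
#5 head=8: mulh.MUL i8 no-port MUL/MUL
#6 head=9: mul.MUL i9 tail

CYCLES = 7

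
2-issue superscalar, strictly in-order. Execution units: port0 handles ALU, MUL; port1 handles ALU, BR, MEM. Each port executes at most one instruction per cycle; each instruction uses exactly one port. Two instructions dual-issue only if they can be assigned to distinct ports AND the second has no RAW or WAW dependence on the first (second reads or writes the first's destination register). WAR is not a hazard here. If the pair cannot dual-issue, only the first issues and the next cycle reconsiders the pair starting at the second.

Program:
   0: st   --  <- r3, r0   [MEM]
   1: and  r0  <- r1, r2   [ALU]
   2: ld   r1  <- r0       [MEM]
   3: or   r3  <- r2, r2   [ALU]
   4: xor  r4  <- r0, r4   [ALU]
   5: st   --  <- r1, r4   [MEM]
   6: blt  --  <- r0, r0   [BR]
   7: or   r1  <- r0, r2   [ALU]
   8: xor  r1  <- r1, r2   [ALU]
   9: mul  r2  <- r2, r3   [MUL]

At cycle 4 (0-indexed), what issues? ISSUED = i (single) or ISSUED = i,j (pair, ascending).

t=0 i0+i1:st.MEM/and.ALU ; dual
t=1 i2+i3:ld.MEM/or.ALU ; dual
t=2 i4:xor.ALU ; RAW r4
t=3 i5:st.MEM ; no-port MEM/BR
t=4 i6+i7:blt.BR/or.ALU ; dual
t=5 i8+i9:xor.ALU/mul.MUL ; dual

ISSUED = 6,7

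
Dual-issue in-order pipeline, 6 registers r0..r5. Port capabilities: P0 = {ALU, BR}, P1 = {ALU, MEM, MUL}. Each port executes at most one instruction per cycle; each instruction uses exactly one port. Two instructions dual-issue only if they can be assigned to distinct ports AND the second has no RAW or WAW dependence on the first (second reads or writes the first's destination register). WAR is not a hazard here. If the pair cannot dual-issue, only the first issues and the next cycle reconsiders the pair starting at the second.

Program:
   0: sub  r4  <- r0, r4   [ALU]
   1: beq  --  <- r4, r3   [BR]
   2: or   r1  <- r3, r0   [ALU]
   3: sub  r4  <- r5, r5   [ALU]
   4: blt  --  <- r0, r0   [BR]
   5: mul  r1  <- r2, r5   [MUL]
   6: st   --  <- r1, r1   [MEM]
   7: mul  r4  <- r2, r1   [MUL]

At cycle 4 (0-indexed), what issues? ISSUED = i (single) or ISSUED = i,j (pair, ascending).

c0: i0 sub.ALU  RAW r4
c1: i1+i2 beq.BR/or.ALU  dual
c2: i3+i4 sub.ALU/blt.BR  dual
c3: i5 mul.MUL  no-port MUL/MEM
c4: i6 st.MEM  no-port MEM/MUL
c5: i7 mul.MUL  tail

ISSUED = 6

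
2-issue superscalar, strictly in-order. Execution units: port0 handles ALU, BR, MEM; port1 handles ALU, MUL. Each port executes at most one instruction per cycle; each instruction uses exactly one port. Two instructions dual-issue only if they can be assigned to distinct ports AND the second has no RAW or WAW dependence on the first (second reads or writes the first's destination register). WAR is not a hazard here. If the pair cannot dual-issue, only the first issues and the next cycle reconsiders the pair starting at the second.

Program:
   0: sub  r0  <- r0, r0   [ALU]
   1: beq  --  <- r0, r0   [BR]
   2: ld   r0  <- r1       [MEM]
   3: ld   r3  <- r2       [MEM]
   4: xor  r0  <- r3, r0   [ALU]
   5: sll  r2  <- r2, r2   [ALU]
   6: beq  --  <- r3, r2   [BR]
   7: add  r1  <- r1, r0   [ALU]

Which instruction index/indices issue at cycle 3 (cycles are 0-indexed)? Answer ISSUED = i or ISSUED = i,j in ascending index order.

t=0 i0:sub ; RAW r0
t=1 i1:beq ; no-port BR/MEM
t=2 i2:ld ; no-port MEM/MEM
t=3 i3:ld ; RAW r3
t=4 i4&i5:xor/sll ; dual
t=5 i6&i7:beq/add ; dual

ISSUED = 3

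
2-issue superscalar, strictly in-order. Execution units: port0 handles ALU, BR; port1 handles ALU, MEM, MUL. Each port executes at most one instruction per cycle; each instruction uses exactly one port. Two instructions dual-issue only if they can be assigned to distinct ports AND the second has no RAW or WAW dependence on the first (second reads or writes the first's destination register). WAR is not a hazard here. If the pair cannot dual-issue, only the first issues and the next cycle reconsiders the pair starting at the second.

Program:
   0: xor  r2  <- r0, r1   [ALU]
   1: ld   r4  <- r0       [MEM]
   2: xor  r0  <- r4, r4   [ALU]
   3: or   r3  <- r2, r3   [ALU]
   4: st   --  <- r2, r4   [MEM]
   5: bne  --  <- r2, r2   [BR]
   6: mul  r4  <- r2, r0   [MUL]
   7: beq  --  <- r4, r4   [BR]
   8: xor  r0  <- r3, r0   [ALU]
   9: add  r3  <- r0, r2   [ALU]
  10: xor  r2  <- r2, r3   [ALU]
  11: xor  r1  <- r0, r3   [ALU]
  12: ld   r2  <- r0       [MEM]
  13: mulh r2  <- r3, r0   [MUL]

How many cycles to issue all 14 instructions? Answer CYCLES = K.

t=0 i0,i1:xor/ld ; dual
t=1 i2,i3:xor/or ; dual
t=2 i4,i5:st/bne ; dual
t=3 i6:mul ; RAW r4
t=4 i7,i8:beq/xor ; dual
t=5 i9:add ; RAW r3
t=6 i10,i11:xor/xor ; dual
t=7 i12:ld ; no-port MEM/MUL
t=8 i13:mulh ; tail

CYCLES = 9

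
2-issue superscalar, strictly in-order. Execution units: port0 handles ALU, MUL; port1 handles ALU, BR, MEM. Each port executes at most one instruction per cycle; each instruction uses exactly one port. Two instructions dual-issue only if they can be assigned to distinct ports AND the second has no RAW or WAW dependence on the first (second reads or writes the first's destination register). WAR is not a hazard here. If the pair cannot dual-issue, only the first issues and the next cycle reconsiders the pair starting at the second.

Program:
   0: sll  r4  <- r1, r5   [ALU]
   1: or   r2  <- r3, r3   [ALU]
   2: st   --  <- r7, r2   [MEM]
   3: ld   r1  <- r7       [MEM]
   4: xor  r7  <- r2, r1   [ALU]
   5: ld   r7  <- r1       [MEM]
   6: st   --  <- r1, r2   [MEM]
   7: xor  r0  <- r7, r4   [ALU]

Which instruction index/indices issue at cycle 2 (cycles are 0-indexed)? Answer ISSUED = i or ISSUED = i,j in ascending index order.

c0: i0+i1 sll;or  dual
c1: i2 st  no-port MEM/MEM
c2: i3 ld  RAW r1
c3: i4 xor  WAW r7
c4: i5 ld  no-port MEM/MEM
c5: i6+i7 st;xor  dual

ISSUED = 3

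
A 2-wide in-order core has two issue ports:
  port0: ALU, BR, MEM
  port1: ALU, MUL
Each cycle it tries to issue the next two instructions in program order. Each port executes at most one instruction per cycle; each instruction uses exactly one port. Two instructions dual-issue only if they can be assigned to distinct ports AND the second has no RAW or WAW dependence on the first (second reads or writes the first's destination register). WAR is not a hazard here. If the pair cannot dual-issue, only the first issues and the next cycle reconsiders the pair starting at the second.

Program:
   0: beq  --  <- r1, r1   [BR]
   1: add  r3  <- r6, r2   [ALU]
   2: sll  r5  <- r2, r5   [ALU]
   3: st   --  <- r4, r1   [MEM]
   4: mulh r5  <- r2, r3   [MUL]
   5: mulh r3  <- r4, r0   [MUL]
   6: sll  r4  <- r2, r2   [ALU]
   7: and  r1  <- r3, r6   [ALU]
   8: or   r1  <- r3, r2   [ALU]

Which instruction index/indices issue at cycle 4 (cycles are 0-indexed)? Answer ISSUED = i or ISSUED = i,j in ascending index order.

[0] i0&i1  beq;add  -- 2-wide
[1] i2&i3  sll;st  -- 2-wide
[2] i4  mulh  -- no-port MUL/MUL
[3] i5&i6  mulh;sll  -- 2-wide
[4] i7  and  -- WAW r1
[5] i8  or  -- tail

ISSUED = 7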